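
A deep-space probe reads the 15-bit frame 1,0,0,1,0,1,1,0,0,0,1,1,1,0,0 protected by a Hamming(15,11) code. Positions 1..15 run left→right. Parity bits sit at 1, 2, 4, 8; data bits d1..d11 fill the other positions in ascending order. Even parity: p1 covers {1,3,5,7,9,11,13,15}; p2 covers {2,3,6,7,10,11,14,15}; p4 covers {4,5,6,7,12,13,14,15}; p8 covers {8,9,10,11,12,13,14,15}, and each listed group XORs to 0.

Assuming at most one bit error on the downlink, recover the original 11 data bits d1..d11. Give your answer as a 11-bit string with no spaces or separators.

s1 (pos 1,3,5,7,9,11,13,15): 1⊕0⊕0⊕1⊕0⊕1⊕1⊕0 = 0
s2 (pos 2,3,6,7,10,11,14,15): 0⊕0⊕1⊕1⊕0⊕1⊕0⊕0 = 1
s4 (pos 4,5,6,7,12,13,14,15): 1⊕0⊕1⊕1⊕1⊕1⊕0⊕0 = 1
s8 (pos 8,9,10,11,12,13,14,15): 0⊕0⊕0⊕1⊕1⊕1⊕0⊕0 = 1
Syndrome s8…s1 = 1110 → error at position 14.
Flip position 14: 100101100011100 → 100101100011110
Read data bits from positions 3,5,6,7,9,10,11,12,13,14,15: 00110011110

00110011110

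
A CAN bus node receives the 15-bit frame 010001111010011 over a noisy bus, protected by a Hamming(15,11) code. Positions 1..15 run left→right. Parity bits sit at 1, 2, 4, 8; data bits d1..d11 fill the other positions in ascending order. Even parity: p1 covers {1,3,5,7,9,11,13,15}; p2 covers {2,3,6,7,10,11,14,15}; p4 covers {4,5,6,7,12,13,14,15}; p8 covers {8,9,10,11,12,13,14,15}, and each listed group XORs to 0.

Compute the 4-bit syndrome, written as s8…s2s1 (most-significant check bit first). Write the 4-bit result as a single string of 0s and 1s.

s1 (pos 1,3,5,7,9,11,13,15): 0⊕0⊕0⊕1⊕1⊕1⊕0⊕1 = 0
s2 (pos 2,3,6,7,10,11,14,15): 1⊕0⊕1⊕1⊕0⊕1⊕1⊕1 = 0
s4 (pos 4,5,6,7,12,13,14,15): 0⊕0⊕1⊕1⊕0⊕0⊕1⊕1 = 0
s8 (pos 8,9,10,11,12,13,14,15): 1⊕1⊕0⊕1⊕0⊕0⊕1⊕1 = 1
Syndrome s8…s1 = 1000 → error at position 8.

1000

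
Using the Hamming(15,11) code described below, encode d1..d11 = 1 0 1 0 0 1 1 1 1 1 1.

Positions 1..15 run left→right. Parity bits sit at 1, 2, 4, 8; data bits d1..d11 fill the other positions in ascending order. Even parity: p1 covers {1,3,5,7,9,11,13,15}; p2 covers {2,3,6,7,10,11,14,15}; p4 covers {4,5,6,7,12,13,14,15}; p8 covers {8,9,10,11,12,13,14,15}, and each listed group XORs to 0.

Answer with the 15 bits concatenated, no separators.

Place data at non-parity positions: p1 p2 1 p4 0 1 0 p8 0 1 1 1 1 1 1
p1 (pos 1,3,5,7,9,11,13,15): XOR of data positions = 1⊕0⊕0⊕0⊕1⊕1⊕1 = 0
p2 (pos 2,3,6,7,10,11,14,15): XOR of data positions = 1⊕1⊕0⊕1⊕1⊕1⊕1 = 0
p4 (pos 4,5,6,7,12,13,14,15): XOR of data positions = 0⊕1⊕0⊕1⊕1⊕1⊕1 = 1
p8 (pos 8,9,10,11,12,13,14,15): XOR of data positions = 0⊕1⊕1⊕1⊕1⊕1⊕1 = 0
Codeword: 001101000111111

001101000111111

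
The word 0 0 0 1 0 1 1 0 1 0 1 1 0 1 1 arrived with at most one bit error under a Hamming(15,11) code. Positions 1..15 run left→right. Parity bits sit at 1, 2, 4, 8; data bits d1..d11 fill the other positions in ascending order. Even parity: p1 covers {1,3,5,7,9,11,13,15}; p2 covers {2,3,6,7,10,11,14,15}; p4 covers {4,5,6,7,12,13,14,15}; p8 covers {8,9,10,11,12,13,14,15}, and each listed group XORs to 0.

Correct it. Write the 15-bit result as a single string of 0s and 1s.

s1 (pos 1,3,5,7,9,11,13,15): 0⊕0⊕0⊕1⊕1⊕1⊕0⊕1 = 0
s2 (pos 2,3,6,7,10,11,14,15): 0⊕0⊕1⊕1⊕0⊕1⊕1⊕1 = 1
s4 (pos 4,5,6,7,12,13,14,15): 1⊕0⊕1⊕1⊕1⊕0⊕1⊕1 = 0
s8 (pos 8,9,10,11,12,13,14,15): 0⊕1⊕0⊕1⊕1⊕0⊕1⊕1 = 1
Syndrome s8…s1 = 1010 → error at position 10.
Flip position 10: 000101101011011 → 000101101111011

000101101111011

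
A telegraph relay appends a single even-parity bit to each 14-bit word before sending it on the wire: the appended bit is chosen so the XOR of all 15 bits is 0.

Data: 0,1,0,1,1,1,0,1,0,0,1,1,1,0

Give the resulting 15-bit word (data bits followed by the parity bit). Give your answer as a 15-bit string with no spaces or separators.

010111010011100

XOR of the 14 data bits: 0⊕1⊕0⊕1⊕1⊕1⊕0⊕1⊕0⊕0⊕1⊕1⊕1⊕0 = 0
Parity bit = 0 (so all 15 bits XOR to 0).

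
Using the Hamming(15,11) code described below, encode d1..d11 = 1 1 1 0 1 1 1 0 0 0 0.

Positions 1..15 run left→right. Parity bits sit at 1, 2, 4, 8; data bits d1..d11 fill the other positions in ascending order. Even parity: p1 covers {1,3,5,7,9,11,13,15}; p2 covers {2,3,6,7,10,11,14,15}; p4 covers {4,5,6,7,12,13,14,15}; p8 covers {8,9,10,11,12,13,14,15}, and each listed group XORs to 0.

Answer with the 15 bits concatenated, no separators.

Place data at non-parity positions: p1 p2 1 p4 1 1 0 p8 1 1 1 0 0 0 0
p1 (pos 1,3,5,7,9,11,13,15): XOR of data positions = 1⊕1⊕0⊕1⊕1⊕0⊕0 = 0
p2 (pos 2,3,6,7,10,11,14,15): XOR of data positions = 1⊕1⊕0⊕1⊕1⊕0⊕0 = 0
p4 (pos 4,5,6,7,12,13,14,15): XOR of data positions = 1⊕1⊕0⊕0⊕0⊕0⊕0 = 0
p8 (pos 8,9,10,11,12,13,14,15): XOR of data positions = 1⊕1⊕1⊕0⊕0⊕0⊕0 = 1
Codeword: 001011011110000

001011011110000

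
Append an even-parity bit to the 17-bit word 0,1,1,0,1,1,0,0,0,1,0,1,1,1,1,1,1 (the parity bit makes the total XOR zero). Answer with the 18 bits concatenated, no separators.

011011000101111111

XOR of the 17 data bits: 0⊕1⊕1⊕0⊕1⊕1⊕0⊕0⊕0⊕1⊕0⊕1⊕1⊕1⊕1⊕1⊕1 = 1
Parity bit = 1 (so all 18 bits XOR to 0).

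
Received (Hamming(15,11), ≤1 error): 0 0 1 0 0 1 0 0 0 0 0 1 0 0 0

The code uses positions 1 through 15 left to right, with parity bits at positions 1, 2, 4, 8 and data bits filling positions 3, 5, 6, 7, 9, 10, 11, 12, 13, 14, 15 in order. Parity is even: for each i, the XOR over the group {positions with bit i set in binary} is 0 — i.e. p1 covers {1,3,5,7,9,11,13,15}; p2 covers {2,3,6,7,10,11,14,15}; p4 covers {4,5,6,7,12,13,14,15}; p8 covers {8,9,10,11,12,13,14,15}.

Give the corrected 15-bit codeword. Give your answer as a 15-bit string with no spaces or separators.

001001001001000

s1 (pos 1,3,5,7,9,11,13,15): 0⊕1⊕0⊕0⊕0⊕0⊕0⊕0 = 1
s2 (pos 2,3,6,7,10,11,14,15): 0⊕1⊕1⊕0⊕0⊕0⊕0⊕0 = 0
s4 (pos 4,5,6,7,12,13,14,15): 0⊕0⊕1⊕0⊕1⊕0⊕0⊕0 = 0
s8 (pos 8,9,10,11,12,13,14,15): 0⊕0⊕0⊕0⊕1⊕0⊕0⊕0 = 1
Syndrome s8…s1 = 1001 → error at position 9.
Flip position 9: 001001000001000 → 001001001001000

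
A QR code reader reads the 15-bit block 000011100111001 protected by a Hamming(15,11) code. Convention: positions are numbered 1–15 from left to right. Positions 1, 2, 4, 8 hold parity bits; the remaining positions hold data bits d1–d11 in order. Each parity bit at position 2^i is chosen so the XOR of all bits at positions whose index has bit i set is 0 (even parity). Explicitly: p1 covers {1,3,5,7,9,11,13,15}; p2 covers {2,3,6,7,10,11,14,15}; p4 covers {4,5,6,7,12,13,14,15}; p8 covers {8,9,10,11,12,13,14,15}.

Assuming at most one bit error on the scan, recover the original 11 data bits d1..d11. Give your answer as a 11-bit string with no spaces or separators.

01010111001

s1 (pos 1,3,5,7,9,11,13,15): 0⊕0⊕1⊕1⊕0⊕1⊕0⊕1 = 0
s2 (pos 2,3,6,7,10,11,14,15): 0⊕0⊕1⊕1⊕1⊕1⊕0⊕1 = 1
s4 (pos 4,5,6,7,12,13,14,15): 0⊕1⊕1⊕1⊕1⊕0⊕0⊕1 = 1
s8 (pos 8,9,10,11,12,13,14,15): 0⊕0⊕1⊕1⊕1⊕0⊕0⊕1 = 0
Syndrome s8…s1 = 0110 → error at position 6.
Flip position 6: 000011100111001 → 000010100111001
Read data bits from positions 3,5,6,7,9,10,11,12,13,14,15: 01010111001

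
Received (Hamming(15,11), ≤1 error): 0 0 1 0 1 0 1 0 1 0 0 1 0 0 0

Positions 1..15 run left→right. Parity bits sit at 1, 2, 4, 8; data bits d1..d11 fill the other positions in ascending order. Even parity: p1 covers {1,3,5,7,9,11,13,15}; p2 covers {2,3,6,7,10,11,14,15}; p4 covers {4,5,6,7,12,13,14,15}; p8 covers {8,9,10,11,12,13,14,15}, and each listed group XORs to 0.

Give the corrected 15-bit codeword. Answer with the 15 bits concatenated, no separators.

s1 (pos 1,3,5,7,9,11,13,15): 0⊕1⊕1⊕1⊕1⊕0⊕0⊕0 = 0
s2 (pos 2,3,6,7,10,11,14,15): 0⊕1⊕0⊕1⊕0⊕0⊕0⊕0 = 0
s4 (pos 4,5,6,7,12,13,14,15): 0⊕1⊕0⊕1⊕1⊕0⊕0⊕0 = 1
s8 (pos 8,9,10,11,12,13,14,15): 0⊕1⊕0⊕0⊕1⊕0⊕0⊕0 = 0
Syndrome s8…s1 = 0100 → error at position 4.
Flip position 4: 001010101001000 → 001110101001000

001110101001000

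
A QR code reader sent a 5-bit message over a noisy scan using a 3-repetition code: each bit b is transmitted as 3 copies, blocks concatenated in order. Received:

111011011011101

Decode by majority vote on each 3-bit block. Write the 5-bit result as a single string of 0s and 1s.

Block 1 (111): 3 ones → 1
Block 2 (011): 2 ones → 1
Block 3 (011): 2 ones → 1
Block 4 (011): 2 ones → 1
Block 5 (101): 2 ones → 1

11111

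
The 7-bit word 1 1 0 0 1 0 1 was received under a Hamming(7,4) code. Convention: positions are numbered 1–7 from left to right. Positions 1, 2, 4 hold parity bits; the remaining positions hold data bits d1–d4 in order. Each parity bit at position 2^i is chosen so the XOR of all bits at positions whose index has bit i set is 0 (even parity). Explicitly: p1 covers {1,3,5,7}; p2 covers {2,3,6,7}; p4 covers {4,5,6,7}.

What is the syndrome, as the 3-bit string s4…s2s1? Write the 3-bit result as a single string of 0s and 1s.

s1 (pos 1,3,5,7): 1⊕0⊕1⊕1 = 1
s2 (pos 2,3,6,7): 1⊕0⊕0⊕1 = 0
s4 (pos 4,5,6,7): 0⊕1⊕0⊕1 = 0
Syndrome s4…s1 = 001 → error at position 1.

001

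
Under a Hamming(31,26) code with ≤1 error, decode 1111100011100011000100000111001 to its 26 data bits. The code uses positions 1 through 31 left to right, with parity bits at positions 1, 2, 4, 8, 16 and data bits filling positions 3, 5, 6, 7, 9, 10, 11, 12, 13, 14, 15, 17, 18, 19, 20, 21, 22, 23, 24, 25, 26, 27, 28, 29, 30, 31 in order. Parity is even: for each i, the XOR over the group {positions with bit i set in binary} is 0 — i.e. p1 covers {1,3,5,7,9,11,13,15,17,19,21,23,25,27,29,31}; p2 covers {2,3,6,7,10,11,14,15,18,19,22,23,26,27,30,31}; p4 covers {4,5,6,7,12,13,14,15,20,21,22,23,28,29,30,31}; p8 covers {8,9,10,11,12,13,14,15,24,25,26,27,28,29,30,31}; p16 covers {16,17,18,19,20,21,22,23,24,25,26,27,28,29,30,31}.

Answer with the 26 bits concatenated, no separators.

11001110001000100000111001

s1 (pos 1,3,5,7,9,11,13,15,17,19,21,23,25,27,29,31): 1⊕1⊕1⊕0⊕1⊕1⊕0⊕1⊕0⊕0⊕0⊕0⊕0⊕1⊕0⊕1 = 0
s2 (pos 2,3,6,7,10,11,14,15,18,19,22,23,26,27,30,31): 1⊕1⊕0⊕0⊕1⊕1⊕0⊕1⊕0⊕0⊕0⊕0⊕1⊕1⊕0⊕1 = 0
s4 (pos 4,5,6,7,12,13,14,15,20,21,22,23,28,29,30,31): 1⊕1⊕0⊕0⊕0⊕0⊕0⊕1⊕1⊕0⊕0⊕0⊕1⊕0⊕0⊕1 = 0
s8 (pos 8,9,10,11,12,13,14,15,24,25,26,27,28,29,30,31): 0⊕1⊕1⊕1⊕0⊕0⊕0⊕1⊕0⊕0⊕1⊕1⊕1⊕0⊕0⊕1 = 0
s16 (pos 16,17,18,19,20,21,22,23,24,25,26,27,28,29,30,31): 1⊕0⊕0⊕0⊕1⊕0⊕0⊕0⊕0⊕0⊕1⊕1⊕1⊕0⊕0⊕1 = 0
Syndrome s16…s1 = 00000 → no error.
Read data bits from positions 3,5,6,7,9,10,11,12,13,14,15,17,18,19,20,21,22,23,24,25,26,27,28,29,30,31: 11001110001000100000111001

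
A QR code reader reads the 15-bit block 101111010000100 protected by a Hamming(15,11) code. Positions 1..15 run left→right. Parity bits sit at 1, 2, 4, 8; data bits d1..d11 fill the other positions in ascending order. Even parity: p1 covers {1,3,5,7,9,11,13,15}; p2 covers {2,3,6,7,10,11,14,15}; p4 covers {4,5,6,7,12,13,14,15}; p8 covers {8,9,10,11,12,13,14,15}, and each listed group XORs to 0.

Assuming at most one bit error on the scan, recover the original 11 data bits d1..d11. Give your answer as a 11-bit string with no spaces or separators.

s1 (pos 1,3,5,7,9,11,13,15): 1⊕1⊕1⊕0⊕0⊕0⊕1⊕0 = 0
s2 (pos 2,3,6,7,10,11,14,15): 0⊕1⊕1⊕0⊕0⊕0⊕0⊕0 = 0
s4 (pos 4,5,6,7,12,13,14,15): 1⊕1⊕1⊕0⊕0⊕1⊕0⊕0 = 0
s8 (pos 8,9,10,11,12,13,14,15): 1⊕0⊕0⊕0⊕0⊕1⊕0⊕0 = 0
Syndrome s8…s1 = 0000 → no error.
Read data bits from positions 3,5,6,7,9,10,11,12,13,14,15: 11100000100

11100000100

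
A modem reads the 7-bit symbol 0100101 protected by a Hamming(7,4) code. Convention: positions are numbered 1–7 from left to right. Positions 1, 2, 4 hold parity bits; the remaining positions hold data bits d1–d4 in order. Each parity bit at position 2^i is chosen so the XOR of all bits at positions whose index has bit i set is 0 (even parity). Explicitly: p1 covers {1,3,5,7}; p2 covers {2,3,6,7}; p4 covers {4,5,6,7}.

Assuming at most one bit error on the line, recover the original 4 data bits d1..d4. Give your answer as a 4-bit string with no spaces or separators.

0101

s1 (pos 1,3,5,7): 0⊕0⊕1⊕1 = 0
s2 (pos 2,3,6,7): 1⊕0⊕0⊕1 = 0
s4 (pos 4,5,6,7): 0⊕1⊕0⊕1 = 0
Syndrome s4…s1 = 000 → no error.
Read data bits from positions 3,5,6,7: 0101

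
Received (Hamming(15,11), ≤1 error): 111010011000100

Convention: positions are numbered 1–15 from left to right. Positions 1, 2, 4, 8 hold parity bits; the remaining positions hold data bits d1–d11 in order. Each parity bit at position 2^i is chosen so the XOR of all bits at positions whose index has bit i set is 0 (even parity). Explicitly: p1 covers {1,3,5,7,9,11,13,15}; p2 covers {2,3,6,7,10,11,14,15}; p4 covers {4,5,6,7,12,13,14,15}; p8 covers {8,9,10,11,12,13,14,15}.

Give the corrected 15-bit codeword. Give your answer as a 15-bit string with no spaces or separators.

111010010000100

s1 (pos 1,3,5,7,9,11,13,15): 1⊕1⊕1⊕0⊕1⊕0⊕1⊕0 = 1
s2 (pos 2,3,6,7,10,11,14,15): 1⊕1⊕0⊕0⊕0⊕0⊕0⊕0 = 0
s4 (pos 4,5,6,7,12,13,14,15): 0⊕1⊕0⊕0⊕0⊕1⊕0⊕0 = 0
s8 (pos 8,9,10,11,12,13,14,15): 1⊕1⊕0⊕0⊕0⊕1⊕0⊕0 = 1
Syndrome s8…s1 = 1001 → error at position 9.
Flip position 9: 111010011000100 → 111010010000100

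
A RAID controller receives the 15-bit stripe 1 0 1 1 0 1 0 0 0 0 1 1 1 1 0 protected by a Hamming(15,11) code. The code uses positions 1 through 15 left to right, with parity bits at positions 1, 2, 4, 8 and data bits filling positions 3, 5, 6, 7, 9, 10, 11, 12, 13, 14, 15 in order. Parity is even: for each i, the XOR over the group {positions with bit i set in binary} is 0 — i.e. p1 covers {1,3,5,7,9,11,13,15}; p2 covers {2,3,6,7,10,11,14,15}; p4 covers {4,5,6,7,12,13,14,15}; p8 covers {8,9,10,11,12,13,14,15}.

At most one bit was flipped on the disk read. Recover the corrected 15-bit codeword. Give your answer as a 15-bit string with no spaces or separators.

s1 (pos 1,3,5,7,9,11,13,15): 1⊕1⊕0⊕0⊕0⊕1⊕1⊕0 = 0
s2 (pos 2,3,6,7,10,11,14,15): 0⊕1⊕1⊕0⊕0⊕1⊕1⊕0 = 0
s4 (pos 4,5,6,7,12,13,14,15): 1⊕0⊕1⊕0⊕1⊕1⊕1⊕0 = 1
s8 (pos 8,9,10,11,12,13,14,15): 0⊕0⊕0⊕1⊕1⊕1⊕1⊕0 = 0
Syndrome s8…s1 = 0100 → error at position 4.
Flip position 4: 101101000011110 → 101001000011110

101001000011110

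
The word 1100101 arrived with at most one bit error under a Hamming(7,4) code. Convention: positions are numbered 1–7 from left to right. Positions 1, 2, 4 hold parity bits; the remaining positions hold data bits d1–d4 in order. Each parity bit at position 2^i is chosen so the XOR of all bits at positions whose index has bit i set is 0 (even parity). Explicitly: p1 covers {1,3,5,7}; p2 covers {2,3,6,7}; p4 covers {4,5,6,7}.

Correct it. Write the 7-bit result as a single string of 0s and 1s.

0100101

s1 (pos 1,3,5,7): 1⊕0⊕1⊕1 = 1
s2 (pos 2,3,6,7): 1⊕0⊕0⊕1 = 0
s4 (pos 4,5,6,7): 0⊕1⊕0⊕1 = 0
Syndrome s4…s1 = 001 → error at position 1.
Flip position 1: 1100101 → 0100101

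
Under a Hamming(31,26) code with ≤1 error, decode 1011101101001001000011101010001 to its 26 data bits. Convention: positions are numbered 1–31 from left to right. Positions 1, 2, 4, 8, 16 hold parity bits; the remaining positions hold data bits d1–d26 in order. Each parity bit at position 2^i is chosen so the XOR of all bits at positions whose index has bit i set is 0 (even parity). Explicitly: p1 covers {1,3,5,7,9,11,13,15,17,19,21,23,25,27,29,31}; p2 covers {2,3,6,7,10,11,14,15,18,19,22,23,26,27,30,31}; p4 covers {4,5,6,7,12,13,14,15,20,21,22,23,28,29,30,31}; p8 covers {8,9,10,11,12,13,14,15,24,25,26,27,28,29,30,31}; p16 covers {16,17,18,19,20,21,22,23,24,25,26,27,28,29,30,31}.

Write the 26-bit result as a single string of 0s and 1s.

s1 (pos 1,3,5,7,9,11,13,15,17,19,21,23,25,27,29,31): 1⊕1⊕1⊕1⊕0⊕0⊕1⊕0⊕0⊕0⊕1⊕1⊕1⊕1⊕0⊕1 = 0
s2 (pos 2,3,6,7,10,11,14,15,18,19,22,23,26,27,30,31): 0⊕1⊕0⊕1⊕1⊕0⊕0⊕0⊕0⊕0⊕1⊕1⊕0⊕1⊕0⊕1 = 1
s4 (pos 4,5,6,7,12,13,14,15,20,21,22,23,28,29,30,31): 1⊕1⊕0⊕1⊕0⊕1⊕0⊕0⊕0⊕1⊕1⊕1⊕0⊕0⊕0⊕1 = 0
s8 (pos 8,9,10,11,12,13,14,15,24,25,26,27,28,29,30,31): 1⊕0⊕1⊕0⊕0⊕1⊕0⊕0⊕0⊕1⊕0⊕1⊕0⊕0⊕0⊕1 = 0
s16 (pos 16,17,18,19,20,21,22,23,24,25,26,27,28,29,30,31): 1⊕0⊕0⊕0⊕0⊕1⊕1⊕1⊕0⊕1⊕0⊕1⊕0⊕0⊕0⊕1 = 1
Syndrome s16…s1 = 10010 → error at position 18.
Flip position 18: 1011101101001001000011101010001 → 1011101101001001010011101010001
Read data bits from positions 3,5,6,7,9,10,11,12,13,14,15,17,18,19,20,21,22,23,24,25,26,27,28,29,30,31: 11010100100010011101010001

11010100100010011101010001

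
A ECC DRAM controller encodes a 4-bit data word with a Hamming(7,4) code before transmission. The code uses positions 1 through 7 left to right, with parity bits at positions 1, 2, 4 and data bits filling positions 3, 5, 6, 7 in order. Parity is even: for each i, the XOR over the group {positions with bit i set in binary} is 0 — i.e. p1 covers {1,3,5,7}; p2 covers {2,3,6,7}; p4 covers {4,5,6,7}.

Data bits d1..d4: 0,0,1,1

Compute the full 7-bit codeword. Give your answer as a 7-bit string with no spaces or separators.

1000011

Place data at non-parity positions: p1 p2 0 p4 0 1 1
p1 (pos 1,3,5,7): XOR of data positions = 0⊕0⊕1 = 1
p2 (pos 2,3,6,7): XOR of data positions = 0⊕1⊕1 = 0
p4 (pos 4,5,6,7): XOR of data positions = 0⊕1⊕1 = 0
Codeword: 1000011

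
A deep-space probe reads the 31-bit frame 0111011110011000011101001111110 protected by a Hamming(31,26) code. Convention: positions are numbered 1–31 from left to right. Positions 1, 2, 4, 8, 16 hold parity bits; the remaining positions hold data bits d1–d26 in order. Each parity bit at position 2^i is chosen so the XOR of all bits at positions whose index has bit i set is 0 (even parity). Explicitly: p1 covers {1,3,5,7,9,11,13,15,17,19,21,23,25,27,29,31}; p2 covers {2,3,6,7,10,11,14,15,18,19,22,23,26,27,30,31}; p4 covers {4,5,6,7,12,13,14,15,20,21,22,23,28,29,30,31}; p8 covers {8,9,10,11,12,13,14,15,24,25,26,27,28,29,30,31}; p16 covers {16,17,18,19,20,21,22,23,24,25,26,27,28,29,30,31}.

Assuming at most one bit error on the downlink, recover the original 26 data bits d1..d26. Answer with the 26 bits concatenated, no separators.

s1 (pos 1,3,5,7,9,11,13,15,17,19,21,23,25,27,29,31): 0⊕1⊕0⊕1⊕1⊕0⊕1⊕0⊕0⊕1⊕0⊕0⊕1⊕1⊕1⊕0 = 0
s2 (pos 2,3,6,7,10,11,14,15,18,19,22,23,26,27,30,31): 1⊕1⊕1⊕1⊕0⊕0⊕0⊕0⊕1⊕1⊕1⊕0⊕1⊕1⊕1⊕0 = 0
s4 (pos 4,5,6,7,12,13,14,15,20,21,22,23,28,29,30,31): 1⊕0⊕1⊕1⊕1⊕1⊕0⊕0⊕1⊕0⊕1⊕0⊕1⊕1⊕1⊕0 = 0
s8 (pos 8,9,10,11,12,13,14,15,24,25,26,27,28,29,30,31): 1⊕1⊕0⊕0⊕1⊕1⊕0⊕0⊕0⊕1⊕1⊕1⊕1⊕1⊕1⊕0 = 0
s16 (pos 16,17,18,19,20,21,22,23,24,25,26,27,28,29,30,31): 0⊕0⊕1⊕1⊕1⊕0⊕1⊕0⊕0⊕1⊕1⊕1⊕1⊕1⊕1⊕0 = 0
Syndrome s16…s1 = 00000 → no error.
Read data bits from positions 3,5,6,7,9,10,11,12,13,14,15,17,18,19,20,21,22,23,24,25,26,27,28,29,30,31: 10111001100011101001111110

10111001100011101001111110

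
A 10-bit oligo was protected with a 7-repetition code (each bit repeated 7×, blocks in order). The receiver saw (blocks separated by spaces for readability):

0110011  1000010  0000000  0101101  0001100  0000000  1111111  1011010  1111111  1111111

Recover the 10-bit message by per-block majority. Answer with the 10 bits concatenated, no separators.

Block 1 (0110011): 4 ones → 1
Block 2 (1000010): 2 ones → 0
Block 3 (0000000): 0 ones → 0
Block 4 (0101101): 4 ones → 1
Block 5 (0001100): 2 ones → 0
Block 6 (0000000): 0 ones → 0
Block 7 (1111111): 7 ones → 1
Block 8 (1011010): 4 ones → 1
Block 9 (1111111): 7 ones → 1
Block 10 (1111111): 7 ones → 1

1001001111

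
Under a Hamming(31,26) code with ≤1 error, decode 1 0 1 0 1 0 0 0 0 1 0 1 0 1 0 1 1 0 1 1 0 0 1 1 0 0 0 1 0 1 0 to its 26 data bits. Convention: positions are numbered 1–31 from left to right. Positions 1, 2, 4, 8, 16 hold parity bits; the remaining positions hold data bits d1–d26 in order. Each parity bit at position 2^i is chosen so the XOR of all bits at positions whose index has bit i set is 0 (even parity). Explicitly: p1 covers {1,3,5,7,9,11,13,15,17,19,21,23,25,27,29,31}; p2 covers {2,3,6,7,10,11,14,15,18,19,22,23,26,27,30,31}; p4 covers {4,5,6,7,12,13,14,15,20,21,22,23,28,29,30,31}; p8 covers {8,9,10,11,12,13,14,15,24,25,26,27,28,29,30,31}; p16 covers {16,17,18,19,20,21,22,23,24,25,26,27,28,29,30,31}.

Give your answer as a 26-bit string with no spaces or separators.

s1 (pos 1,3,5,7,9,11,13,15,17,19,21,23,25,27,29,31): 1⊕1⊕1⊕0⊕0⊕0⊕0⊕0⊕1⊕1⊕0⊕1⊕0⊕0⊕0⊕0 = 0
s2 (pos 2,3,6,7,10,11,14,15,18,19,22,23,26,27,30,31): 0⊕1⊕0⊕0⊕1⊕0⊕1⊕0⊕0⊕1⊕0⊕1⊕0⊕0⊕1⊕0 = 0
s4 (pos 4,5,6,7,12,13,14,15,20,21,22,23,28,29,30,31): 0⊕1⊕0⊕0⊕1⊕0⊕1⊕0⊕1⊕0⊕0⊕1⊕1⊕0⊕1⊕0 = 1
s8 (pos 8,9,10,11,12,13,14,15,24,25,26,27,28,29,30,31): 0⊕0⊕1⊕0⊕1⊕0⊕1⊕0⊕1⊕0⊕0⊕0⊕1⊕0⊕1⊕0 = 0
s16 (pos 16,17,18,19,20,21,22,23,24,25,26,27,28,29,30,31): 1⊕1⊕0⊕1⊕1⊕0⊕0⊕1⊕1⊕0⊕0⊕0⊕1⊕0⊕1⊕0 = 0
Syndrome s16…s1 = 00100 → error at position 4.
Flip position 4: 1010100001010101101100110001010 → 1011100001010101101100110001010
Read data bits from positions 3,5,6,7,9,10,11,12,13,14,15,17,18,19,20,21,22,23,24,25,26,27,28,29,30,31: 11000101010101100110001010

11000101010101100110001010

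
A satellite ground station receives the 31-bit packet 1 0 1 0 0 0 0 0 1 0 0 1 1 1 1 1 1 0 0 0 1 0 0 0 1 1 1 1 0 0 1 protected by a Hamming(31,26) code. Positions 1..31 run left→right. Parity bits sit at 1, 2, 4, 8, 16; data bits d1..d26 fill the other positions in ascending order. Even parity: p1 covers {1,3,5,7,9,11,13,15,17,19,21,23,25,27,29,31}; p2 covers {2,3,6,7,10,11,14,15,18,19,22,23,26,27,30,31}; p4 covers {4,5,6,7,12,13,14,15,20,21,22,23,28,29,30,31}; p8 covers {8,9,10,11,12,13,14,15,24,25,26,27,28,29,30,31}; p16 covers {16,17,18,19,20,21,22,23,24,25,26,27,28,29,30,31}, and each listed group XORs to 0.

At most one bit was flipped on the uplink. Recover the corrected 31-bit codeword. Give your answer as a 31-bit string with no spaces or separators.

s1 (pos 1,3,5,7,9,11,13,15,17,19,21,23,25,27,29,31): 1⊕1⊕0⊕0⊕1⊕0⊕1⊕1⊕1⊕0⊕1⊕0⊕1⊕1⊕0⊕1 = 0
s2 (pos 2,3,6,7,10,11,14,15,18,19,22,23,26,27,30,31): 0⊕1⊕0⊕0⊕0⊕0⊕1⊕1⊕0⊕0⊕0⊕0⊕1⊕1⊕0⊕1 = 0
s4 (pos 4,5,6,7,12,13,14,15,20,21,22,23,28,29,30,31): 0⊕0⊕0⊕0⊕1⊕1⊕1⊕1⊕0⊕1⊕0⊕0⊕1⊕0⊕0⊕1 = 1
s8 (pos 8,9,10,11,12,13,14,15,24,25,26,27,28,29,30,31): 0⊕1⊕0⊕0⊕1⊕1⊕1⊕1⊕0⊕1⊕1⊕1⊕1⊕0⊕0⊕1 = 0
s16 (pos 16,17,18,19,20,21,22,23,24,25,26,27,28,29,30,31): 1⊕1⊕0⊕0⊕0⊕1⊕0⊕0⊕0⊕1⊕1⊕1⊕1⊕0⊕0⊕1 = 0
Syndrome s16…s1 = 00100 → error at position 4.
Flip position 4: 1010000010011111100010001111001 → 1011000010011111100010001111001

1011000010011111100010001111001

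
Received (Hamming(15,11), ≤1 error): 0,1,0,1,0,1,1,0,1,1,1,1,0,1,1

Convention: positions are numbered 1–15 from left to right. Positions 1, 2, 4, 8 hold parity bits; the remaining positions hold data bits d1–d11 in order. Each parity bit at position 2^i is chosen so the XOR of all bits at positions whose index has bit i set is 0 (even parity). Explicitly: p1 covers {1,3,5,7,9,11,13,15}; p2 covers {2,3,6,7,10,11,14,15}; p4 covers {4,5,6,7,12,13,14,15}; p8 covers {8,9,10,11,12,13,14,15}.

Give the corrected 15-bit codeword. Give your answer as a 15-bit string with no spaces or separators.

000101101111011

s1 (pos 1,3,5,7,9,11,13,15): 0⊕0⊕0⊕1⊕1⊕1⊕0⊕1 = 0
s2 (pos 2,3,6,7,10,11,14,15): 1⊕0⊕1⊕1⊕1⊕1⊕1⊕1 = 1
s4 (pos 4,5,6,7,12,13,14,15): 1⊕0⊕1⊕1⊕1⊕0⊕1⊕1 = 0
s8 (pos 8,9,10,11,12,13,14,15): 0⊕1⊕1⊕1⊕1⊕0⊕1⊕1 = 0
Syndrome s8…s1 = 0010 → error at position 2.
Flip position 2: 010101101111011 → 000101101111011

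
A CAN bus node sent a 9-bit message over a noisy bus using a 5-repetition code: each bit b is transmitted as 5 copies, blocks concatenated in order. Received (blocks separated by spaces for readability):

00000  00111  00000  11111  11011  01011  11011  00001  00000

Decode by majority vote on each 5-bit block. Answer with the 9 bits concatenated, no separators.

Block 1 (00000): 0 ones → 0
Block 2 (00111): 3 ones → 1
Block 3 (00000): 0 ones → 0
Block 4 (11111): 5 ones → 1
Block 5 (11011): 4 ones → 1
Block 6 (01011): 3 ones → 1
Block 7 (11011): 4 ones → 1
Block 8 (00001): 1 one → 0
Block 9 (00000): 0 ones → 0

010111100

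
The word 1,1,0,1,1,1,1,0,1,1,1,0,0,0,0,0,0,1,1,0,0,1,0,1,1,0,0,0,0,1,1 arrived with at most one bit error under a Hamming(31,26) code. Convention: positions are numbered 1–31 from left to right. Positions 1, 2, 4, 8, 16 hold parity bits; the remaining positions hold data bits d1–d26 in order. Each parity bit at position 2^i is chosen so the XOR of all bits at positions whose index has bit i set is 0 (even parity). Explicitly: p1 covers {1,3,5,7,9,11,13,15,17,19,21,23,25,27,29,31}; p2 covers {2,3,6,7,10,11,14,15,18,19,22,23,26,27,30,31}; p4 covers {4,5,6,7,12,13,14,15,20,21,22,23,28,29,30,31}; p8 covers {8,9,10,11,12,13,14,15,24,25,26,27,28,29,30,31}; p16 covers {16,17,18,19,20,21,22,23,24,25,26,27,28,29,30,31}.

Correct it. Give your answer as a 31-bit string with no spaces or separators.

s1 (pos 1,3,5,7,9,11,13,15,17,19,21,23,25,27,29,31): 1⊕0⊕1⊕1⊕1⊕1⊕0⊕0⊕0⊕1⊕0⊕0⊕1⊕0⊕0⊕1 = 0
s2 (pos 2,3,6,7,10,11,14,15,18,19,22,23,26,27,30,31): 1⊕0⊕1⊕1⊕1⊕1⊕0⊕0⊕1⊕1⊕1⊕0⊕0⊕0⊕1⊕1 = 0
s4 (pos 4,5,6,7,12,13,14,15,20,21,22,23,28,29,30,31): 1⊕1⊕1⊕1⊕0⊕0⊕0⊕0⊕0⊕0⊕1⊕0⊕0⊕0⊕1⊕1 = 1
s8 (pos 8,9,10,11,12,13,14,15,24,25,26,27,28,29,30,31): 0⊕1⊕1⊕1⊕0⊕0⊕0⊕0⊕1⊕1⊕0⊕0⊕0⊕0⊕1⊕1 = 1
s16 (pos 16,17,18,19,20,21,22,23,24,25,26,27,28,29,30,31): 0⊕0⊕1⊕1⊕0⊕0⊕1⊕0⊕1⊕1⊕0⊕0⊕0⊕0⊕1⊕1 = 1
Syndrome s16…s1 = 11100 → error at position 28.
Flip position 28: 1101111011100000011001011000011 → 1101111011100000011001011001011

1101111011100000011001011001011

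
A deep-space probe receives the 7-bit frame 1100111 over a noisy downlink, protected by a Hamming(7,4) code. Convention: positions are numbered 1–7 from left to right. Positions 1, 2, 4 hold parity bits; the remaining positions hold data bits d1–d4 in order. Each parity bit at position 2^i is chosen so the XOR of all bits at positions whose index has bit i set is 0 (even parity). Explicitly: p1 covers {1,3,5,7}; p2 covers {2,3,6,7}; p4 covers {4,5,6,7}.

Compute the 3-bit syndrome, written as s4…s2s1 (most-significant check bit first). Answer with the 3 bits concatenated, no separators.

s1 (pos 1,3,5,7): 1⊕0⊕1⊕1 = 1
s2 (pos 2,3,6,7): 1⊕0⊕1⊕1 = 1
s4 (pos 4,5,6,7): 0⊕1⊕1⊕1 = 1
Syndrome s4…s1 = 111 → error at position 7.

111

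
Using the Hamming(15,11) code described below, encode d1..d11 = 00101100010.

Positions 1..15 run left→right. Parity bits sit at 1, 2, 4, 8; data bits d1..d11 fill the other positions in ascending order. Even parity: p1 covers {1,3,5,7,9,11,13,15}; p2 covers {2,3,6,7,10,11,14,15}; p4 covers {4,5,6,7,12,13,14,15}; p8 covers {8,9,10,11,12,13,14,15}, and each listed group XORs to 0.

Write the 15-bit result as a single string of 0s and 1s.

Place data at non-parity positions: p1 p2 0 p4 0 1 0 p8 1 1 0 0 0 1 0
p1 (pos 1,3,5,7,9,11,13,15): XOR of data positions = 0⊕0⊕0⊕1⊕0⊕0⊕0 = 1
p2 (pos 2,3,6,7,10,11,14,15): XOR of data positions = 0⊕1⊕0⊕1⊕0⊕1⊕0 = 1
p4 (pos 4,5,6,7,12,13,14,15): XOR of data positions = 0⊕1⊕0⊕0⊕0⊕1⊕0 = 0
p8 (pos 8,9,10,11,12,13,14,15): XOR of data positions = 1⊕1⊕0⊕0⊕0⊕1⊕0 = 1
Codeword: 110001011100010

110001011100010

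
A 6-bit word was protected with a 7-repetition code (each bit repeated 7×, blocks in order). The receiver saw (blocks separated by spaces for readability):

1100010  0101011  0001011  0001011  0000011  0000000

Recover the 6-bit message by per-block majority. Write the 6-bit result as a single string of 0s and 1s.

010000

Block 1 (1100010): 3 ones → 0
Block 2 (0101011): 4 ones → 1
Block 3 (0001011): 3 ones → 0
Block 4 (0001011): 3 ones → 0
Block 5 (0000011): 2 ones → 0
Block 6 (0000000): 0 ones → 0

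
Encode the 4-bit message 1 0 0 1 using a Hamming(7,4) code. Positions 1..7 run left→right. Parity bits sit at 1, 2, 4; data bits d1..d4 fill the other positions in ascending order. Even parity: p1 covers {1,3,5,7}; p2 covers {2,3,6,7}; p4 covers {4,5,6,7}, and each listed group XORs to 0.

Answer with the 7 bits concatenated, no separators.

0011001

Place data at non-parity positions: p1 p2 1 p4 0 0 1
p1 (pos 1,3,5,7): XOR of data positions = 1⊕0⊕1 = 0
p2 (pos 2,3,6,7): XOR of data positions = 1⊕0⊕1 = 0
p4 (pos 4,5,6,7): XOR of data positions = 0⊕0⊕1 = 1
Codeword: 0011001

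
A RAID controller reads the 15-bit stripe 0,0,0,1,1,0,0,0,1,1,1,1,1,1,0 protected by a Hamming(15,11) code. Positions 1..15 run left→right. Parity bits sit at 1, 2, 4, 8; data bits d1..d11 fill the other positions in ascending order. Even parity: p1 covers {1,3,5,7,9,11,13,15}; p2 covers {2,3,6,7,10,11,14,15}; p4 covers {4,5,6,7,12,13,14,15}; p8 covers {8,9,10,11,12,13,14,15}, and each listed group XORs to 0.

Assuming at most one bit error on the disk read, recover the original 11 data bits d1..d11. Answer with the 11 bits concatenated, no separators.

01101111110

s1 (pos 1,3,5,7,9,11,13,15): 0⊕0⊕1⊕0⊕1⊕1⊕1⊕0 = 0
s2 (pos 2,3,6,7,10,11,14,15): 0⊕0⊕0⊕0⊕1⊕1⊕1⊕0 = 1
s4 (pos 4,5,6,7,12,13,14,15): 1⊕1⊕0⊕0⊕1⊕1⊕1⊕0 = 1
s8 (pos 8,9,10,11,12,13,14,15): 0⊕1⊕1⊕1⊕1⊕1⊕1⊕0 = 0
Syndrome s8…s1 = 0110 → error at position 6.
Flip position 6: 000110001111110 → 000111001111110
Read data bits from positions 3,5,6,7,9,10,11,12,13,14,15: 01101111110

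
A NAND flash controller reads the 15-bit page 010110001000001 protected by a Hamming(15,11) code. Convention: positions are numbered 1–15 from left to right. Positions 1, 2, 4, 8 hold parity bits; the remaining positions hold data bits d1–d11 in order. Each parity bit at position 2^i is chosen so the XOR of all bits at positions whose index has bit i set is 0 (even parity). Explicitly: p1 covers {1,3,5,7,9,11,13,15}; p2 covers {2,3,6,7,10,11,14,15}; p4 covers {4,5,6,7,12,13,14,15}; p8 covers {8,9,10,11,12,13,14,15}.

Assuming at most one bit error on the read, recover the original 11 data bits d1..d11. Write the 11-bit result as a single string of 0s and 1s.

s1 (pos 1,3,5,7,9,11,13,15): 0⊕0⊕1⊕0⊕1⊕0⊕0⊕1 = 1
s2 (pos 2,3,6,7,10,11,14,15): 1⊕0⊕0⊕0⊕0⊕0⊕0⊕1 = 0
s4 (pos 4,5,6,7,12,13,14,15): 1⊕1⊕0⊕0⊕0⊕0⊕0⊕1 = 1
s8 (pos 8,9,10,11,12,13,14,15): 0⊕1⊕0⊕0⊕0⊕0⊕0⊕1 = 0
Syndrome s8…s1 = 0101 → error at position 5.
Flip position 5: 010110001000001 → 010100001000001
Read data bits from positions 3,5,6,7,9,10,11,12,13,14,15: 00001000001

00001000001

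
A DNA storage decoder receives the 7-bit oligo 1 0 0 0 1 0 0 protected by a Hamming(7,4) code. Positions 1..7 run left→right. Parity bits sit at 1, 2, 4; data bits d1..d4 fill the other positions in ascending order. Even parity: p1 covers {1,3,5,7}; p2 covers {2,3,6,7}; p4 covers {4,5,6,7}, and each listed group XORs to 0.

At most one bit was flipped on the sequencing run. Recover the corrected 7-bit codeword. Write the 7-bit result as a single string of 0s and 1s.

s1 (pos 1,3,5,7): 1⊕0⊕1⊕0 = 0
s2 (pos 2,3,6,7): 0⊕0⊕0⊕0 = 0
s4 (pos 4,5,6,7): 0⊕1⊕0⊕0 = 1
Syndrome s4…s1 = 100 → error at position 4.
Flip position 4: 1000100 → 1001100

1001100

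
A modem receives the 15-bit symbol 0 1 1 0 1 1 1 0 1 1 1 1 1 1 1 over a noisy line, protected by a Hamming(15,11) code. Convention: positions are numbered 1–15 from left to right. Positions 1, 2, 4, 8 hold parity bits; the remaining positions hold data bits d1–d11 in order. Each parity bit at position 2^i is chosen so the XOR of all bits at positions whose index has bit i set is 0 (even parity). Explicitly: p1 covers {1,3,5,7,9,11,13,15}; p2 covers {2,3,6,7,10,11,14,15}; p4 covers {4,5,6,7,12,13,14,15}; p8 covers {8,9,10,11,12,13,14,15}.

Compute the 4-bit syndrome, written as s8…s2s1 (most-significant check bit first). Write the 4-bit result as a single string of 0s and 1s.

s1 (pos 1,3,5,7,9,11,13,15): 0⊕1⊕1⊕1⊕1⊕1⊕1⊕1 = 1
s2 (pos 2,3,6,7,10,11,14,15): 1⊕1⊕1⊕1⊕1⊕1⊕1⊕1 = 0
s4 (pos 4,5,6,7,12,13,14,15): 0⊕1⊕1⊕1⊕1⊕1⊕1⊕1 = 1
s8 (pos 8,9,10,11,12,13,14,15): 0⊕1⊕1⊕1⊕1⊕1⊕1⊕1 = 1
Syndrome s8…s1 = 1101 → error at position 13.

1101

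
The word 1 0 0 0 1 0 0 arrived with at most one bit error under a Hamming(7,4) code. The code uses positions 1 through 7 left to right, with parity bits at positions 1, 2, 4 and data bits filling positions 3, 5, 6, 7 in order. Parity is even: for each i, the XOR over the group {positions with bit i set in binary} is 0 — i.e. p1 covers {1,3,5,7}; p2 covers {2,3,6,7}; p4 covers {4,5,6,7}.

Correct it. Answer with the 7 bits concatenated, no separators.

s1 (pos 1,3,5,7): 1⊕0⊕1⊕0 = 0
s2 (pos 2,3,6,7): 0⊕0⊕0⊕0 = 0
s4 (pos 4,5,6,7): 0⊕1⊕0⊕0 = 1
Syndrome s4…s1 = 100 → error at position 4.
Flip position 4: 1000100 → 1001100

1001100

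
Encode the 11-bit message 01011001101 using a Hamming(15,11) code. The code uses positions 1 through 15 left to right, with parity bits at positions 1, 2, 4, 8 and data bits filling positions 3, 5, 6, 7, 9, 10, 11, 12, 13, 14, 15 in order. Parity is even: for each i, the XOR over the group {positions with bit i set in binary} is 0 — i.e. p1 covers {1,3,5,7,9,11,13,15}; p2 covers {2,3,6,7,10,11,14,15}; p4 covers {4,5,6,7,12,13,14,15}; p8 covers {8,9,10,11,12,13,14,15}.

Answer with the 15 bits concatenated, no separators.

100110101001101

Place data at non-parity positions: p1 p2 0 p4 1 0 1 p8 1 0 0 1 1 0 1
p1 (pos 1,3,5,7,9,11,13,15): XOR of data positions = 0⊕1⊕1⊕1⊕0⊕1⊕1 = 1
p2 (pos 2,3,6,7,10,11,14,15): XOR of data positions = 0⊕0⊕1⊕0⊕0⊕0⊕1 = 0
p4 (pos 4,5,6,7,12,13,14,15): XOR of data positions = 1⊕0⊕1⊕1⊕1⊕0⊕1 = 1
p8 (pos 8,9,10,11,12,13,14,15): XOR of data positions = 1⊕0⊕0⊕1⊕1⊕0⊕1 = 0
Codeword: 100110101001101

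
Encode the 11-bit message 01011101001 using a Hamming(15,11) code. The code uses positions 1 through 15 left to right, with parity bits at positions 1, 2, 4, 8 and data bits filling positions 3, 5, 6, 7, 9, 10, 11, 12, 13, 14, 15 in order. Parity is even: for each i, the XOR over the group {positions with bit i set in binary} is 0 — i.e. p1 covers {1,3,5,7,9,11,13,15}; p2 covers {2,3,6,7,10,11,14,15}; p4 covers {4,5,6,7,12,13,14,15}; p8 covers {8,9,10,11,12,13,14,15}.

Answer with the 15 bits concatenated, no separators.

Place data at non-parity positions: p1 p2 0 p4 1 0 1 p8 1 1 0 1 0 0 1
p1 (pos 1,3,5,7,9,11,13,15): XOR of data positions = 0⊕1⊕1⊕1⊕0⊕0⊕1 = 0
p2 (pos 2,3,6,7,10,11,14,15): XOR of data positions = 0⊕0⊕1⊕1⊕0⊕0⊕1 = 1
p4 (pos 4,5,6,7,12,13,14,15): XOR of data positions = 1⊕0⊕1⊕1⊕0⊕0⊕1 = 0
p8 (pos 8,9,10,11,12,13,14,15): XOR of data positions = 1⊕1⊕0⊕1⊕0⊕0⊕1 = 0
Codeword: 010010101101001

010010101101001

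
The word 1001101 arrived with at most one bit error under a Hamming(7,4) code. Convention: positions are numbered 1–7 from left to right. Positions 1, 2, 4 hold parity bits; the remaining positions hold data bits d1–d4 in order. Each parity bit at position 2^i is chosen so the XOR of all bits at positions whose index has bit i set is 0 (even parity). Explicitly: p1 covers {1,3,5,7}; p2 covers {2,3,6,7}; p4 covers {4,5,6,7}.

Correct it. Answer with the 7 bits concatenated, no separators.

s1 (pos 1,3,5,7): 1⊕0⊕1⊕1 = 1
s2 (pos 2,3,6,7): 0⊕0⊕0⊕1 = 1
s4 (pos 4,5,6,7): 1⊕1⊕0⊕1 = 1
Syndrome s4…s1 = 111 → error at position 7.
Flip position 7: 1001101 → 1001100

1001100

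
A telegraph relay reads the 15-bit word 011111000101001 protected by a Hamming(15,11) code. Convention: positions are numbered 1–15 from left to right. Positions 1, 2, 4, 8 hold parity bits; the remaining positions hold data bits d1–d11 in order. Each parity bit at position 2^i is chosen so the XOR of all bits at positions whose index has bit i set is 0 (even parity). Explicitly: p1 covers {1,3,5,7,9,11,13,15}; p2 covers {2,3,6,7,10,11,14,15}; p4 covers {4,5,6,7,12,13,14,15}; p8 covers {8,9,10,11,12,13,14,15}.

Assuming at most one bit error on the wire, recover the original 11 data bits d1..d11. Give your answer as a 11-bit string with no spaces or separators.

s1 (pos 1,3,5,7,9,11,13,15): 0⊕1⊕1⊕0⊕0⊕0⊕0⊕1 = 1
s2 (pos 2,3,6,7,10,11,14,15): 1⊕1⊕1⊕0⊕1⊕0⊕0⊕1 = 1
s4 (pos 4,5,6,7,12,13,14,15): 1⊕1⊕1⊕0⊕1⊕0⊕0⊕1 = 1
s8 (pos 8,9,10,11,12,13,14,15): 0⊕0⊕1⊕0⊕1⊕0⊕0⊕1 = 1
Syndrome s8…s1 = 1111 → error at position 15.
Flip position 15: 011111000101001 → 011111000101000
Read data bits from positions 3,5,6,7,9,10,11,12,13,14,15: 11100101000

11100101000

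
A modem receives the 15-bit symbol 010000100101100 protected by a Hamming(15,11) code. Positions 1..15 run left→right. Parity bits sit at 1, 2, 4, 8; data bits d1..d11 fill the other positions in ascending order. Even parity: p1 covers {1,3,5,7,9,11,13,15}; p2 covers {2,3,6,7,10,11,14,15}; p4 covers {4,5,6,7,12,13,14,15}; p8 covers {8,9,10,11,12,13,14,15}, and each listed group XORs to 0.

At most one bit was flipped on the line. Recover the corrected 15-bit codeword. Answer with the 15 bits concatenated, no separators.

010000100101110

s1 (pos 1,3,5,7,9,11,13,15): 0⊕0⊕0⊕1⊕0⊕0⊕1⊕0 = 0
s2 (pos 2,3,6,7,10,11,14,15): 1⊕0⊕0⊕1⊕1⊕0⊕0⊕0 = 1
s4 (pos 4,5,6,7,12,13,14,15): 0⊕0⊕0⊕1⊕1⊕1⊕0⊕0 = 1
s8 (pos 8,9,10,11,12,13,14,15): 0⊕0⊕1⊕0⊕1⊕1⊕0⊕0 = 1
Syndrome s8…s1 = 1110 → error at position 14.
Flip position 14: 010000100101100 → 010000100101110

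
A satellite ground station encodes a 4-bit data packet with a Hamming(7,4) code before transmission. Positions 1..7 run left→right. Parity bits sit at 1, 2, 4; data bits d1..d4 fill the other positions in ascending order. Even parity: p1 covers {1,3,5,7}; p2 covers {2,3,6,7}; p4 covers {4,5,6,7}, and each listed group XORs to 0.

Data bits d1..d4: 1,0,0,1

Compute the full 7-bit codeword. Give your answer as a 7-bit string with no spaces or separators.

0011001

Place data at non-parity positions: p1 p2 1 p4 0 0 1
p1 (pos 1,3,5,7): XOR of data positions = 1⊕0⊕1 = 0
p2 (pos 2,3,6,7): XOR of data positions = 1⊕0⊕1 = 0
p4 (pos 4,5,6,7): XOR of data positions = 0⊕0⊕1 = 1
Codeword: 0011001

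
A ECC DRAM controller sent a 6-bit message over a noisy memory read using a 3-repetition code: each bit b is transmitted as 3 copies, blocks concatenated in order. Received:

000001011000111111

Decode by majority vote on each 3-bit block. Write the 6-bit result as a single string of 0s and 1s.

Block 1 (000): 0 ones → 0
Block 2 (001): 1 one → 0
Block 3 (011): 2 ones → 1
Block 4 (000): 0 ones → 0
Block 5 (111): 3 ones → 1
Block 6 (111): 3 ones → 1

001011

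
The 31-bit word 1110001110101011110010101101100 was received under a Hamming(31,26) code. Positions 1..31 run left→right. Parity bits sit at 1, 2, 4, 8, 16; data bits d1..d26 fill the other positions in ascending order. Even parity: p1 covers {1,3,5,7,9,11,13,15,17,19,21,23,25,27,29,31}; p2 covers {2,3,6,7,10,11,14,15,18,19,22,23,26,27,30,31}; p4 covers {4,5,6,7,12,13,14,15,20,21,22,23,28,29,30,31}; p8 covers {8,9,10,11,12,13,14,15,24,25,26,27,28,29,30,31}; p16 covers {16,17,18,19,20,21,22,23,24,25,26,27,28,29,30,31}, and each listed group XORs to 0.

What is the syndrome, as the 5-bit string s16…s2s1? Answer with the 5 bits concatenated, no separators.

11100

s1 (pos 1,3,5,7,9,11,13,15,17,19,21,23,25,27,29,31): 1⊕1⊕0⊕1⊕1⊕1⊕1⊕1⊕1⊕0⊕1⊕1⊕1⊕0⊕1⊕0 = 0
s2 (pos 2,3,6,7,10,11,14,15,18,19,22,23,26,27,30,31): 1⊕1⊕0⊕1⊕0⊕1⊕0⊕1⊕1⊕0⊕0⊕1⊕1⊕0⊕0⊕0 = 0
s4 (pos 4,5,6,7,12,13,14,15,20,21,22,23,28,29,30,31): 0⊕0⊕0⊕1⊕0⊕1⊕0⊕1⊕0⊕1⊕0⊕1⊕1⊕1⊕0⊕0 = 1
s8 (pos 8,9,10,11,12,13,14,15,24,25,26,27,28,29,30,31): 1⊕1⊕0⊕1⊕0⊕1⊕0⊕1⊕0⊕1⊕1⊕0⊕1⊕1⊕0⊕0 = 1
s16 (pos 16,17,18,19,20,21,22,23,24,25,26,27,28,29,30,31): 1⊕1⊕1⊕0⊕0⊕1⊕0⊕1⊕0⊕1⊕1⊕0⊕1⊕1⊕0⊕0 = 1
Syndrome s16…s1 = 11100 → error at position 28.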